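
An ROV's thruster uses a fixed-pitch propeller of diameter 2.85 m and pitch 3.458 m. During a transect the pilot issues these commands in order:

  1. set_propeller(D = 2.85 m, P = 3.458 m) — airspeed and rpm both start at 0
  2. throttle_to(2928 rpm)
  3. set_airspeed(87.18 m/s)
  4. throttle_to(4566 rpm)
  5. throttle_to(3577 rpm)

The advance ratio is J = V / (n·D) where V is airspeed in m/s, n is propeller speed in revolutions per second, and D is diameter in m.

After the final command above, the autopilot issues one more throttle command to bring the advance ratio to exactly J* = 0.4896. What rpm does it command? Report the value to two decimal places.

rpm = 3748.71

set_propeller: D = 2.85 m, P = 3.458 m (p = P/D = 1.213333); state ← (V=0, rpm=0)
throttle_to(2928): rpm ← 2928
set_airspeed(87.18): V ← 87.18 m/s
throttle_to(4566): rpm ← 4566
throttle_to(3577): rpm ← 3577
final state: V = 87.18 m/s, rpm = 3577 → n = rpm/60 = 59.616667 rev/s
target J* = 0.4896; solve J* = V/(n·D) for n: n = V/(J*·D) = 87.18/(0.4896 × 2.85) = 62.478500 rev/s
rpm = 60·n = 3748.710010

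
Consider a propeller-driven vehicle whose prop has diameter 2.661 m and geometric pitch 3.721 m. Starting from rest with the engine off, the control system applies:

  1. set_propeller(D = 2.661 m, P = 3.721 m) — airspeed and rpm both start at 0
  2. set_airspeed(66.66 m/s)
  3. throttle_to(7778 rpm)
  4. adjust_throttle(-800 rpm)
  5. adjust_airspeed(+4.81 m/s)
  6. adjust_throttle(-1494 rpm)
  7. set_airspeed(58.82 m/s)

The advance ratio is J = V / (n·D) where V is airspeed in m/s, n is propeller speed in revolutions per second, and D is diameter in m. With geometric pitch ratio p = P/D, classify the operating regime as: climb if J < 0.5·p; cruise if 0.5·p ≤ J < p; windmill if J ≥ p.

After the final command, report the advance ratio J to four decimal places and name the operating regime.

J = 0.2418, regime = climb

set_propeller: D = 2.661 m, P = 3.721 m (p = P/D = 1.398346); state ← (V=0, rpm=0)
set_airspeed(66.66): V ← 66.66 m/s
throttle_to(7778): rpm ← 7778
adjust_throttle(-800): rpm ← 7778 -800 = 6978
adjust_airspeed(+4.81): V ← 66.66 +4.81 = 71.47 m/s
adjust_throttle(-1494): rpm ← 6978 -1494 = 5484
set_airspeed(58.82): V ← 58.82 m/s
final state: V = 58.82 m/s, rpm = 5484 → n = rpm/60 = 91.400000 rev/s
J = V / (n·D) = 58.82 / (91.400000 × 2.661) = 0.241843
regime bands: climb J<0.6992 | cruise [0.6992, 1.3983) | windmill J≥1.3983
J = 0.2418 → climb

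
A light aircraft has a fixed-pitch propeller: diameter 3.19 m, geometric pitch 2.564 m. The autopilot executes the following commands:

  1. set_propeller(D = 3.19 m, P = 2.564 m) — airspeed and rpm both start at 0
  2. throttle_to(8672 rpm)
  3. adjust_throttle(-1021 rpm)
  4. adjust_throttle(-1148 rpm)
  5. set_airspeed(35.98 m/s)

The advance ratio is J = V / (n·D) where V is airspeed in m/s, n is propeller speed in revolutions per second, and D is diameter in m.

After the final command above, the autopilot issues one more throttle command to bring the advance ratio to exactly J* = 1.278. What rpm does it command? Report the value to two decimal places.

rpm = 529.53

set_propeller: D = 3.19 m, P = 2.564 m (p = P/D = 0.803762); state ← (V=0, rpm=0)
throttle_to(8672): rpm ← 8672
adjust_throttle(-1021): rpm ← 8672 -1021 = 7651
adjust_throttle(-1148): rpm ← 7651 -1148 = 6503
set_airspeed(35.98): V ← 35.98 m/s
final state: V = 35.98 m/s, rpm = 6503 → n = rpm/60 = 108.383333 rev/s
target J* = 1.278; solve J* = V/(n·D) for n: n = V/(J*·D) = 35.98/(1.278 × 3.19) = 8.825506 rev/s
rpm = 60·n = 529.530369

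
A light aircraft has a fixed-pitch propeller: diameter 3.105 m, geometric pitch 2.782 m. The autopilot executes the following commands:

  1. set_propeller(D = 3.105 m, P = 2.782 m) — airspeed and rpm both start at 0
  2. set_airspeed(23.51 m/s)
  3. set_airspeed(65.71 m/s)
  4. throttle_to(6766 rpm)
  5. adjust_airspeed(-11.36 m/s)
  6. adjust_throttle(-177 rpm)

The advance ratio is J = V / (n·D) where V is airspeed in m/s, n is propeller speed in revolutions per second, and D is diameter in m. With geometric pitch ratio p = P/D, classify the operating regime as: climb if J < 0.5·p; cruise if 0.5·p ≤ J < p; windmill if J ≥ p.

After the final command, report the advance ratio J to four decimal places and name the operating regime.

J = 0.1594, regime = climb

set_propeller: D = 3.105 m, P = 2.782 m (p = P/D = 0.895974); state ← (V=0, rpm=0)
set_airspeed(23.51): V ← 23.51 m/s
set_airspeed(65.71): V ← 65.71 m/s
throttle_to(6766): rpm ← 6766
adjust_airspeed(-11.36): V ← 65.71 -11.36 = 54.35 m/s
adjust_throttle(-177): rpm ← 6766 -177 = 6589
final state: V = 54.35 m/s, rpm = 6589 → n = rpm/60 = 109.816667 rev/s
J = V / (n·D) = 54.35 / (109.816667 × 3.105) = 0.159393
regime bands: climb J<0.4480 | cruise [0.4480, 0.8960) | windmill J≥0.8960
J = 0.1594 → climb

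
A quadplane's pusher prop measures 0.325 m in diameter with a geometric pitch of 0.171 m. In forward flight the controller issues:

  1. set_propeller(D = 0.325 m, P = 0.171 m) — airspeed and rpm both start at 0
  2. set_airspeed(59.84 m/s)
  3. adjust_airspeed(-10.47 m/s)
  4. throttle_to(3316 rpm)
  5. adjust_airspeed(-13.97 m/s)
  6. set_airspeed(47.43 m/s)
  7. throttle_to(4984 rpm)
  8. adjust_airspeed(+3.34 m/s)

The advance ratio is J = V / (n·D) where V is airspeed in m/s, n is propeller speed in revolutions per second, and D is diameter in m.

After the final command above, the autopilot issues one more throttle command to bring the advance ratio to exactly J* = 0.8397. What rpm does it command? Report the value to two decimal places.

set_propeller: D = 0.325 m, P = 0.171 m (p = P/D = 0.526154); state ← (V=0, rpm=0)
set_airspeed(59.84): V ← 59.84 m/s
adjust_airspeed(-10.47): V ← 59.84 -10.47 = 49.37 m/s
throttle_to(3316): rpm ← 3316
adjust_airspeed(-13.97): V ← 49.37 -13.97 = 35.4 m/s
set_airspeed(47.43): V ← 47.43 m/s
throttle_to(4984): rpm ← 4984
adjust_airspeed(+3.34): V ← 47.43 +3.34 = 50.77 m/s
final state: V = 50.77 m/s, rpm = 4984 → n = rpm/60 = 83.066667 rev/s
target J* = 0.8397; solve J* = V/(n·D) for n: n = V/(J*·D) = 50.77/(0.8397 × 0.325) = 186.037138 rev/s
rpm = 60·n = 11162.228268

rpm = 11162.23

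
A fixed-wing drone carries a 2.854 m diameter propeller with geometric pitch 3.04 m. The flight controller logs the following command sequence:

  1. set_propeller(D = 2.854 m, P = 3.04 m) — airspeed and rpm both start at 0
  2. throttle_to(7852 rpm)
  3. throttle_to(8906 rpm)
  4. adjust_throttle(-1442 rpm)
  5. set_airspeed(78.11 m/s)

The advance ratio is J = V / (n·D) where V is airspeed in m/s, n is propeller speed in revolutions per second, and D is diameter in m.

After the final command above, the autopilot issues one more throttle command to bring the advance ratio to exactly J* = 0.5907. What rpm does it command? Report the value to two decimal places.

rpm = 2779.95

set_propeller: D = 2.854 m, P = 3.04 m (p = P/D = 1.065172); state ← (V=0, rpm=0)
throttle_to(7852): rpm ← 7852
throttle_to(8906): rpm ← 8906
adjust_throttle(-1442): rpm ← 8906 -1442 = 7464
set_airspeed(78.11): V ← 78.11 m/s
final state: V = 78.11 m/s, rpm = 7464 → n = rpm/60 = 124.400000 rev/s
target J* = 0.5907; solve J* = V/(n·D) for n: n = V/(J*·D) = 78.11/(0.5907 × 2.854) = 46.332496 rev/s
rpm = 60·n = 2779.949768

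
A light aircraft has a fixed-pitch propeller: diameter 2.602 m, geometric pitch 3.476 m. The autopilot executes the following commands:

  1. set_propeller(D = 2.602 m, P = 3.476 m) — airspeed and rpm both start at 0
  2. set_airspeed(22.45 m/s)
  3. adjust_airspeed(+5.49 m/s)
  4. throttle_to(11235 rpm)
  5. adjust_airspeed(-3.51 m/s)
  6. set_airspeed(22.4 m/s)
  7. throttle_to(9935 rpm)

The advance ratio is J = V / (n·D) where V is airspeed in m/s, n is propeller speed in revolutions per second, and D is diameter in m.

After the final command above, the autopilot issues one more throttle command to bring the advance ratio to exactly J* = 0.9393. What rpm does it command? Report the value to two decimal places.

rpm = 549.90

set_propeller: D = 2.602 m, P = 3.476 m (p = P/D = 1.335895); state ← (V=0, rpm=0)
set_airspeed(22.45): V ← 22.45 m/s
adjust_airspeed(+5.49): V ← 22.45 +5.49 = 27.94 m/s
throttle_to(11235): rpm ← 11235
adjust_airspeed(-3.51): V ← 27.94 -3.51 = 24.43 m/s
set_airspeed(22.4): V ← 22.4 m/s
throttle_to(9935): rpm ← 9935
final state: V = 22.4 m/s, rpm = 9935 → n = rpm/60 = 165.583333 rev/s
target J* = 0.9393; solve J* = V/(n·D) for n: n = V/(J*·D) = 22.4/(0.9393 × 2.602) = 9.165083 rev/s
rpm = 60·n = 549.904982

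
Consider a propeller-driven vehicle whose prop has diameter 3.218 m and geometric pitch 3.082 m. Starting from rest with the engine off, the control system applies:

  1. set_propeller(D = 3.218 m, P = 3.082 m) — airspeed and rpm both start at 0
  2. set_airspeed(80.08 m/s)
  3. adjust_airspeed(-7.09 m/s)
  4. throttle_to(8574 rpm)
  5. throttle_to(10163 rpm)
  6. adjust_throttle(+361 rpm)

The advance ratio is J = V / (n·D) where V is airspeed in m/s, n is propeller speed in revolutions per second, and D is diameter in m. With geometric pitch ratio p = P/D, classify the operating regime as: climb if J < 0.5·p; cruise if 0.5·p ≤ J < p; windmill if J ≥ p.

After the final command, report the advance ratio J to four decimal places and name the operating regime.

set_propeller: D = 3.218 m, P = 3.082 m (p = P/D = 0.957738); state ← (V=0, rpm=0)
set_airspeed(80.08): V ← 80.08 m/s
adjust_airspeed(-7.09): V ← 80.08 -7.09 = 72.99 m/s
throttle_to(8574): rpm ← 8574
throttle_to(10163): rpm ← 10163
adjust_throttle(+361): rpm ← 10163 +361 = 10524
final state: V = 72.99 m/s, rpm = 10524 → n = rpm/60 = 175.400000 rev/s
J = V / (n·D) = 72.99 / (175.400000 × 3.218) = 0.129315
regime bands: climb J<0.4789 | cruise [0.4789, 0.9577) | windmill J≥0.9577
J = 0.1293 → climb

J = 0.1293, regime = climb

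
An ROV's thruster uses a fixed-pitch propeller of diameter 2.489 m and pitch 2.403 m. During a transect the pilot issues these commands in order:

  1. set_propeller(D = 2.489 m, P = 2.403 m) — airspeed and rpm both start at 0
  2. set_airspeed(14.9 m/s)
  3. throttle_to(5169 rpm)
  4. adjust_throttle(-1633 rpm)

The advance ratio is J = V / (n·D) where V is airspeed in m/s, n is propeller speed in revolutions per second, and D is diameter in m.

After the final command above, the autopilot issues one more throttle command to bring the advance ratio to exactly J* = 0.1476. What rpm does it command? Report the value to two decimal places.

rpm = 2433.47

set_propeller: D = 2.489 m, P = 2.403 m (p = P/D = 0.965448); state ← (V=0, rpm=0)
set_airspeed(14.9): V ← 14.9 m/s
throttle_to(5169): rpm ← 5169
adjust_throttle(-1633): rpm ← 5169 -1633 = 3536
final state: V = 14.9 m/s, rpm = 3536 → n = rpm/60 = 58.933333 rev/s
target J* = 0.1476; solve J* = V/(n·D) for n: n = V/(J*·D) = 14.9/(0.1476 × 2.489) = 40.557858 rev/s
rpm = 60·n = 2433.471502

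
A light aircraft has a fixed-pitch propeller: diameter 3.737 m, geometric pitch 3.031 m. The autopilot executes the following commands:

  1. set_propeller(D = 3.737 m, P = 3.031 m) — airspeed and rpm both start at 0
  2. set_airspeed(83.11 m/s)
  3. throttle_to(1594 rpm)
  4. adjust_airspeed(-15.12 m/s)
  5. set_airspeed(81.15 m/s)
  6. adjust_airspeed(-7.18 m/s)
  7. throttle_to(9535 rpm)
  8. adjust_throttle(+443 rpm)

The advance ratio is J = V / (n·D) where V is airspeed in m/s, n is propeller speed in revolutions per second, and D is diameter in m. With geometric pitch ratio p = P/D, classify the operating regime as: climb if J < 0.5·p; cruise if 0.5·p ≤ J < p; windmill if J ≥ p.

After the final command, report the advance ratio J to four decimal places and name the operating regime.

set_propeller: D = 3.737 m, P = 3.031 m (p = P/D = 0.811078); state ← (V=0, rpm=0)
set_airspeed(83.11): V ← 83.11 m/s
throttle_to(1594): rpm ← 1594
adjust_airspeed(-15.12): V ← 83.11 -15.12 = 67.99 m/s
set_airspeed(81.15): V ← 81.15 m/s
adjust_airspeed(-7.18): V ← 81.15 -7.18 = 73.97 m/s
throttle_to(9535): rpm ← 9535
adjust_throttle(+443): rpm ← 9535 +443 = 9978
final state: V = 73.97 m/s, rpm = 9978 → n = rpm/60 = 166.300000 rev/s
J = V / (n·D) = 73.97 / (166.300000 × 3.737) = 0.119026
regime bands: climb J<0.4055 | cruise [0.4055, 0.8111) | windmill J≥0.8111
J = 0.1190 → climb

J = 0.1190, regime = climb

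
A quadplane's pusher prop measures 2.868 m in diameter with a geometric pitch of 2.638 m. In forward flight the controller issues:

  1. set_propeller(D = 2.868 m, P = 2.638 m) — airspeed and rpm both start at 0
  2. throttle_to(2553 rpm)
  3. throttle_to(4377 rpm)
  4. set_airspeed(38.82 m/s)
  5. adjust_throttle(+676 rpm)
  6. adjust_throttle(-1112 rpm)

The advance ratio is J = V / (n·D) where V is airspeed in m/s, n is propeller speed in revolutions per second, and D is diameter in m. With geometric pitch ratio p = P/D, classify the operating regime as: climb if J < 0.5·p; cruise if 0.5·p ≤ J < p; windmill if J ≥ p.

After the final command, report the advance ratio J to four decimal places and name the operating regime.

set_propeller: D = 2.868 m, P = 2.638 m (p = P/D = 0.919805); state ← (V=0, rpm=0)
throttle_to(2553): rpm ← 2553
throttle_to(4377): rpm ← 4377
set_airspeed(38.82): V ← 38.82 m/s
adjust_throttle(+676): rpm ← 4377 +676 = 5053
adjust_throttle(-1112): rpm ← 5053 -1112 = 3941
final state: V = 38.82 m/s, rpm = 3941 → n = rpm/60 = 65.683333 rev/s
J = V / (n·D) = 38.82 / (65.683333 × 2.868) = 0.206073
regime bands: climb J<0.4599 | cruise [0.4599, 0.9198) | windmill J≥0.9198
J = 0.2061 → climb

J = 0.2061, regime = climb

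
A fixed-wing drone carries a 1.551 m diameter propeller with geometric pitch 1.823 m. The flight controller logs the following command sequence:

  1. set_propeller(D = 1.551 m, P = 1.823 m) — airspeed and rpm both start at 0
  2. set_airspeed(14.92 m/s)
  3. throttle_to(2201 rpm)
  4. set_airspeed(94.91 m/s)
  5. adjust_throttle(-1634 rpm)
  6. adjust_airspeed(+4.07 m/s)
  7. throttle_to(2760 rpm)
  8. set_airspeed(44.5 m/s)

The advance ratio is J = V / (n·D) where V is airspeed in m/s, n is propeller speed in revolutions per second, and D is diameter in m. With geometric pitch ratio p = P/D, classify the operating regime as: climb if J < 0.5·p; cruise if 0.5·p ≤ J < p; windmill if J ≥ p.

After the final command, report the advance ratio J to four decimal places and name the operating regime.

J = 0.6237, regime = cruise

set_propeller: D = 1.551 m, P = 1.823 m (p = P/D = 1.175371); state ← (V=0, rpm=0)
set_airspeed(14.92): V ← 14.92 m/s
throttle_to(2201): rpm ← 2201
set_airspeed(94.91): V ← 94.91 m/s
adjust_throttle(-1634): rpm ← 2201 -1634 = 567
adjust_airspeed(+4.07): V ← 94.91 +4.07 = 98.98 m/s
throttle_to(2760): rpm ← 2760
set_airspeed(44.5): V ← 44.5 m/s
final state: V = 44.5 m/s, rpm = 2760 → n = rpm/60 = 46.000000 rev/s
J = V / (n·D) = 44.5 / (46.000000 × 1.551) = 0.623721
regime bands: climb J<0.5877 | cruise [0.5877, 1.1754) | windmill J≥1.1754
J = 0.6237 → cruise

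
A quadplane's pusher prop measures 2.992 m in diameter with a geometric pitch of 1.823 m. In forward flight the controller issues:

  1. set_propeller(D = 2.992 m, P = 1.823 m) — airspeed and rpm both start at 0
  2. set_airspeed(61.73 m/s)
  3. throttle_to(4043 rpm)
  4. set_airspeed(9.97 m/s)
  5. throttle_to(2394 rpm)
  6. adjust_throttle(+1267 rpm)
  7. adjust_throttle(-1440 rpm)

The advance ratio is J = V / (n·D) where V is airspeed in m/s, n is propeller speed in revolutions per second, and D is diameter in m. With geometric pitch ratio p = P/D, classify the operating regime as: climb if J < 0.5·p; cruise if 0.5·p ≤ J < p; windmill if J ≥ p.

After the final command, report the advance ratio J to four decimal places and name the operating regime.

set_propeller: D = 2.992 m, P = 1.823 m (p = P/D = 0.609291); state ← (V=0, rpm=0)
set_airspeed(61.73): V ← 61.73 m/s
throttle_to(4043): rpm ← 4043
set_airspeed(9.97): V ← 9.97 m/s
throttle_to(2394): rpm ← 2394
adjust_throttle(+1267): rpm ← 2394 +1267 = 3661
adjust_throttle(-1440): rpm ← 3661 -1440 = 2221
final state: V = 9.97 m/s, rpm = 2221 → n = rpm/60 = 37.016667 rev/s
J = V / (n·D) = 9.97 / (37.016667 × 2.992) = 0.090019
regime bands: climb J<0.3046 | cruise [0.3046, 0.6093) | windmill J≥0.6093
J = 0.0900 → climb

J = 0.0900, regime = climb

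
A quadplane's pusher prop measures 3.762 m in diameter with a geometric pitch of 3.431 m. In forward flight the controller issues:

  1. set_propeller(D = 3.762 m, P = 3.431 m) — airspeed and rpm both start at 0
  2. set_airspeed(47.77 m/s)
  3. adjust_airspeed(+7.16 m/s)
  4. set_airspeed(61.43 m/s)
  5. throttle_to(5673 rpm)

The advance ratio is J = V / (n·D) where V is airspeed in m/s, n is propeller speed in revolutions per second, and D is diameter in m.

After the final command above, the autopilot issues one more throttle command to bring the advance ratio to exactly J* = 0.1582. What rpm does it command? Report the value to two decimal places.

rpm = 6193.08

set_propeller: D = 3.762 m, P = 3.431 m (p = P/D = 0.912015); state ← (V=0, rpm=0)
set_airspeed(47.77): V ← 47.77 m/s
adjust_airspeed(+7.16): V ← 47.77 +7.16 = 54.93 m/s
set_airspeed(61.43): V ← 61.43 m/s
throttle_to(5673): rpm ← 5673
final state: V = 61.43 m/s, rpm = 5673 → n = rpm/60 = 94.550000 rev/s
target J* = 0.1582; solve J* = V/(n·D) for n: n = V/(J*·D) = 61.43/(0.1582 × 3.762) = 103.217954 rev/s
rpm = 60·n = 6193.077222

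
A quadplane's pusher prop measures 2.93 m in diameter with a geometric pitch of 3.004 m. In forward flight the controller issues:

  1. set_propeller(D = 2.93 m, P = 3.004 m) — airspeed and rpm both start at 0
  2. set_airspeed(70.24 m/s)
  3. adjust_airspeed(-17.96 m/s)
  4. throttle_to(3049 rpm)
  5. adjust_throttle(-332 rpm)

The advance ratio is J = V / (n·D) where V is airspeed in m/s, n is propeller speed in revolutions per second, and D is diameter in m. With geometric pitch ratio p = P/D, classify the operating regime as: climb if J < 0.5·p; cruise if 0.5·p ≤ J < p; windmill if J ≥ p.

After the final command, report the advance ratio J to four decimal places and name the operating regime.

J = 0.3940, regime = climb

set_propeller: D = 2.93 m, P = 3.004 m (p = P/D = 1.025256); state ← (V=0, rpm=0)
set_airspeed(70.24): V ← 70.24 m/s
adjust_airspeed(-17.96): V ← 70.24 -17.96 = 52.28 m/s
throttle_to(3049): rpm ← 3049
adjust_throttle(-332): rpm ← 3049 -332 = 2717
final state: V = 52.28 m/s, rpm = 2717 → n = rpm/60 = 45.283333 rev/s
J = V / (n·D) = 52.28 / (45.283333 × 2.93) = 0.394030
regime bands: climb J<0.5126 | cruise [0.5126, 1.0253) | windmill J≥1.0253
J = 0.3940 → climb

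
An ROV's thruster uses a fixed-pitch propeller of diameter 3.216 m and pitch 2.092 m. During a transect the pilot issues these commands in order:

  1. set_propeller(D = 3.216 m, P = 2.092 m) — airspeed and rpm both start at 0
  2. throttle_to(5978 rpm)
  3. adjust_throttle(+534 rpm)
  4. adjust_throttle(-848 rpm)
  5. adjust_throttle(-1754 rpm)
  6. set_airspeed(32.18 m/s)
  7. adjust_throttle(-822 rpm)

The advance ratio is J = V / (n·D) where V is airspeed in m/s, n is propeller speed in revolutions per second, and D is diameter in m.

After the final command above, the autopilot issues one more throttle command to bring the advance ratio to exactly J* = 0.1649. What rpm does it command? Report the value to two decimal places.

rpm = 3640.83

set_propeller: D = 3.216 m, P = 2.092 m (p = P/D = 0.650498); state ← (V=0, rpm=0)
throttle_to(5978): rpm ← 5978
adjust_throttle(+534): rpm ← 5978 +534 = 6512
adjust_throttle(-848): rpm ← 6512 -848 = 5664
adjust_throttle(-1754): rpm ← 5664 -1754 = 3910
set_airspeed(32.18): V ← 32.18 m/s
adjust_throttle(-822): rpm ← 3910 -822 = 3088
final state: V = 32.18 m/s, rpm = 3088 → n = rpm/60 = 51.466667 rev/s
target J* = 0.1649; solve J* = V/(n·D) for n: n = V/(J*·D) = 32.18/(0.1649 × 3.216) = 60.680527 rev/s
rpm = 60·n = 3640.831621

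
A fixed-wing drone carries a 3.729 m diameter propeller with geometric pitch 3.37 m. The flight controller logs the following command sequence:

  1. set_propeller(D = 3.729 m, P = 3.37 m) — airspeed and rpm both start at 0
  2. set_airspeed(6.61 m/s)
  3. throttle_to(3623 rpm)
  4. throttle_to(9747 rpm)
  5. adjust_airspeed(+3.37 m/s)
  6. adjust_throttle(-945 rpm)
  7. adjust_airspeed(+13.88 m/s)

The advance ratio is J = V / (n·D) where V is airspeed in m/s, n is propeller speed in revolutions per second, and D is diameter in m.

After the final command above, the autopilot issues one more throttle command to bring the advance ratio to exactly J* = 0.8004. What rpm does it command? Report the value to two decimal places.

rpm = 479.65

set_propeller: D = 3.729 m, P = 3.37 m (p = P/D = 0.903728); state ← (V=0, rpm=0)
set_airspeed(6.61): V ← 6.61 m/s
throttle_to(3623): rpm ← 3623
throttle_to(9747): rpm ← 9747
adjust_airspeed(+3.37): V ← 6.61 +3.37 = 9.98 m/s
adjust_throttle(-945): rpm ← 9747 -945 = 8802
adjust_airspeed(+13.88): V ← 9.98 +13.88 = 23.86 m/s
final state: V = 23.86 m/s, rpm = 8802 → n = rpm/60 = 146.700000 rev/s
target J* = 0.8004; solve J* = V/(n·D) for n: n = V/(J*·D) = 23.86/(0.8004 × 3.729) = 7.994126 rev/s
rpm = 60·n = 479.647545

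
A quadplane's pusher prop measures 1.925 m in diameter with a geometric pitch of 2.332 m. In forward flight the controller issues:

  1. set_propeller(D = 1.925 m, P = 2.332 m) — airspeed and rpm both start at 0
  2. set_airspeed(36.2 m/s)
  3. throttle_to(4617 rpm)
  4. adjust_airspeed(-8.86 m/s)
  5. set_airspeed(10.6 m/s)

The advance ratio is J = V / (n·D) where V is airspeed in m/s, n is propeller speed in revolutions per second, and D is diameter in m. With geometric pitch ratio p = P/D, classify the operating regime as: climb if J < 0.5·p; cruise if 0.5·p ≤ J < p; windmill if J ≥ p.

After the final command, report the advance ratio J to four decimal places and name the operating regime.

J = 0.0716, regime = climb

set_propeller: D = 1.925 m, P = 2.332 m (p = P/D = 1.211429); state ← (V=0, rpm=0)
set_airspeed(36.2): V ← 36.2 m/s
throttle_to(4617): rpm ← 4617
adjust_airspeed(-8.86): V ← 36.2 -8.86 = 27.34 m/s
set_airspeed(10.6): V ← 10.6 m/s
final state: V = 10.6 m/s, rpm = 4617 → n = rpm/60 = 76.950000 rev/s
J = V / (n·D) = 10.6 / (76.950000 × 1.925) = 0.071559
regime bands: climb J<0.6057 | cruise [0.6057, 1.2114) | windmill J≥1.2114
J = 0.0716 → climb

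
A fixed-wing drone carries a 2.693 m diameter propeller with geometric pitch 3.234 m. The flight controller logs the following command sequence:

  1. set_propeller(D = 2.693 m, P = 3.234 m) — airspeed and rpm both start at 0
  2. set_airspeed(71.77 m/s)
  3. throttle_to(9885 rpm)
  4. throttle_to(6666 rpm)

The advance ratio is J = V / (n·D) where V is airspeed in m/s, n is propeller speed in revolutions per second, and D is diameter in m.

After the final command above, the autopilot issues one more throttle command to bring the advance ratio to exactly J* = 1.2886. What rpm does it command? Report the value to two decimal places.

set_propeller: D = 2.693 m, P = 3.234 m (p = P/D = 1.200891); state ← (V=0, rpm=0)
set_airspeed(71.77): V ← 71.77 m/s
throttle_to(9885): rpm ← 9885
throttle_to(6666): rpm ← 6666
final state: V = 71.77 m/s, rpm = 6666 → n = rpm/60 = 111.100000 rev/s
target J* = 1.2886; solve J* = V/(n·D) for n: n = V/(J*·D) = 71.77/(1.2886 × 2.693) = 20.681806 rev/s
rpm = 60·n = 1240.908377

rpm = 1240.91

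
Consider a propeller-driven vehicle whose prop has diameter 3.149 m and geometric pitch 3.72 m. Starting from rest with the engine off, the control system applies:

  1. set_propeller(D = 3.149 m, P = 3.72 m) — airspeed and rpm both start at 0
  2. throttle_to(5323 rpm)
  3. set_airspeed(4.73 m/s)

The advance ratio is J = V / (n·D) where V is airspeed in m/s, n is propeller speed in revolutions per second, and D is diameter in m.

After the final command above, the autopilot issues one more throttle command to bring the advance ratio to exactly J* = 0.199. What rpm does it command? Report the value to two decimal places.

rpm = 452.88

set_propeller: D = 3.149 m, P = 3.72 m (p = P/D = 1.181327); state ← (V=0, rpm=0)
throttle_to(5323): rpm ← 5323
set_airspeed(4.73): V ← 4.73 m/s
final state: V = 4.73 m/s, rpm = 5323 → n = rpm/60 = 88.716667 rev/s
target J* = 0.199; solve J* = V/(n·D) for n: n = V/(J*·D) = 4.73/(0.199 × 3.149) = 7.548061 rev/s
rpm = 60·n = 452.883663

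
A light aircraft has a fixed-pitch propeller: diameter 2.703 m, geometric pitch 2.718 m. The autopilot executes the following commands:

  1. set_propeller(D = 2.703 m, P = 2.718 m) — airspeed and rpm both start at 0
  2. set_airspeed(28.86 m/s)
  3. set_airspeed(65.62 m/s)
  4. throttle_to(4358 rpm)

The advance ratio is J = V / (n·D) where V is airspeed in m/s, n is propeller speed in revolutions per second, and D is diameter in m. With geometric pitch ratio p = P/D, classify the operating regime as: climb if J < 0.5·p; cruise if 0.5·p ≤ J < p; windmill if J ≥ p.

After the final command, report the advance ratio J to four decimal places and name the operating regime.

J = 0.3342, regime = climb

set_propeller: D = 2.703 m, P = 2.718 m (p = P/D = 1.005549); state ← (V=0, rpm=0)
set_airspeed(28.86): V ← 28.86 m/s
set_airspeed(65.62): V ← 65.62 m/s
throttle_to(4358): rpm ← 4358
final state: V = 65.62 m/s, rpm = 4358 → n = rpm/60 = 72.633333 rev/s
J = V / (n·D) = 65.62 / (72.633333 × 2.703) = 0.334237
regime bands: climb J<0.5028 | cruise [0.5028, 1.0055) | windmill J≥1.0055
J = 0.3342 → climb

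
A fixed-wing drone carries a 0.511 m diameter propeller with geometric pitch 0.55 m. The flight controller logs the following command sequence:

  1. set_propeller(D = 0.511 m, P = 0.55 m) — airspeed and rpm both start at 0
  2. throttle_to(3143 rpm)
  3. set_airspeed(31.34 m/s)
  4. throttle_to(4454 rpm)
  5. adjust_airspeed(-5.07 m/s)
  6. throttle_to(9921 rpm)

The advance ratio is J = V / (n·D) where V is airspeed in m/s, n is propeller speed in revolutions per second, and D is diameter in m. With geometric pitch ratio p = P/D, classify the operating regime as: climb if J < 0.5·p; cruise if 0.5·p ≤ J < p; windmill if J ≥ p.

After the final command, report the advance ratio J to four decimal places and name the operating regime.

J = 0.3109, regime = climb

set_propeller: D = 0.511 m, P = 0.55 m (p = P/D = 1.076321); state ← (V=0, rpm=0)
throttle_to(3143): rpm ← 3143
set_airspeed(31.34): V ← 31.34 m/s
throttle_to(4454): rpm ← 4454
adjust_airspeed(-5.07): V ← 31.34 -5.07 = 26.27 m/s
throttle_to(9921): rpm ← 9921
final state: V = 26.27 m/s, rpm = 9921 → n = rpm/60 = 165.350000 rev/s
J = V / (n·D) = 26.27 / (165.350000 × 0.511) = 0.310910
regime bands: climb J<0.5382 | cruise [0.5382, 1.0763) | windmill J≥1.0763
J = 0.3109 → climb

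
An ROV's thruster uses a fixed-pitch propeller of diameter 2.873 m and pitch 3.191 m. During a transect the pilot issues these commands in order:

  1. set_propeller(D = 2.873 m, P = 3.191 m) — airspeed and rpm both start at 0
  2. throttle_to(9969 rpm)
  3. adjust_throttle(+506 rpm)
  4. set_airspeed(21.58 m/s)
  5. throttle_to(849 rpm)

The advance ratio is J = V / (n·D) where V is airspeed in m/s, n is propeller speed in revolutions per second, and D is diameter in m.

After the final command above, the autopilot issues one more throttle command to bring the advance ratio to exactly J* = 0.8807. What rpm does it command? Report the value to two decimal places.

set_propeller: D = 2.873 m, P = 3.191 m (p = P/D = 1.110686); state ← (V=0, rpm=0)
throttle_to(9969): rpm ← 9969
adjust_throttle(+506): rpm ← 9969 +506 = 10475
set_airspeed(21.58): V ← 21.58 m/s
throttle_to(849): rpm ← 849
final state: V = 21.58 m/s, rpm = 849 → n = rpm/60 = 14.150000 rev/s
target J* = 0.8807; solve J* = V/(n·D) for n: n = V/(J*·D) = 21.58/(0.8807 × 2.873) = 8.528798 rev/s
rpm = 60·n = 511.727868

rpm = 511.73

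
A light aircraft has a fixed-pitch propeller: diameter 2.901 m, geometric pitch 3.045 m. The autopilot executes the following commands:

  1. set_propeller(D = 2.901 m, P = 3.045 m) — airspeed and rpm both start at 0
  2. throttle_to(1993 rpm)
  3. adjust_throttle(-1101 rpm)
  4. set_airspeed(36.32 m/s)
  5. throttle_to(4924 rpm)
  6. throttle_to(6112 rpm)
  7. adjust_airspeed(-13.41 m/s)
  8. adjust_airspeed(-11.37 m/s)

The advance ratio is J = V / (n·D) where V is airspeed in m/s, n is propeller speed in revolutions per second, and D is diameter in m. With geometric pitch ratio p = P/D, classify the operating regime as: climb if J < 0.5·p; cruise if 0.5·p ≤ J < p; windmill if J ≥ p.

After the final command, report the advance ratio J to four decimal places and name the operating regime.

J = 0.0391, regime = climb

set_propeller: D = 2.901 m, P = 3.045 m (p = P/D = 1.049638); state ← (V=0, rpm=0)
throttle_to(1993): rpm ← 1993
adjust_throttle(-1101): rpm ← 1993 -1101 = 892
set_airspeed(36.32): V ← 36.32 m/s
throttle_to(4924): rpm ← 4924
throttle_to(6112): rpm ← 6112
adjust_airspeed(-13.41): V ← 36.32 -13.41 = 22.91 m/s
adjust_airspeed(-11.37): V ← 22.91 -11.37 = 11.54 m/s
final state: V = 11.54 m/s, rpm = 6112 → n = rpm/60 = 101.866667 rev/s
J = V / (n·D) = 11.54 / (101.866667 × 2.901) = 0.039050
regime bands: climb J<0.5248 | cruise [0.5248, 1.0496) | windmill J≥1.0496
J = 0.0391 → climb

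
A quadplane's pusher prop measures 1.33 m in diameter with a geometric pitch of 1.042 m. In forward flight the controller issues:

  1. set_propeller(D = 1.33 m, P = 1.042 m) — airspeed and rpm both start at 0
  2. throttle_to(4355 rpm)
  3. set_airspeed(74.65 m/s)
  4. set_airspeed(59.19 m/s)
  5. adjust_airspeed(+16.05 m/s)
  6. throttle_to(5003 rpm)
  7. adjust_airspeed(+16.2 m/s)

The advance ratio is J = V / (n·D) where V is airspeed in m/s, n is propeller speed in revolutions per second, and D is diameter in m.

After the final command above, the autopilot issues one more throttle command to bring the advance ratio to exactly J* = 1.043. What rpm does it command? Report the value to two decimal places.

rpm = 3955.05

set_propeller: D = 1.33 m, P = 1.042 m (p = P/D = 0.783459); state ← (V=0, rpm=0)
throttle_to(4355): rpm ← 4355
set_airspeed(74.65): V ← 74.65 m/s
set_airspeed(59.19): V ← 59.19 m/s
adjust_airspeed(+16.05): V ← 59.19 +16.05 = 75.24 m/s
throttle_to(5003): rpm ← 5003
adjust_airspeed(+16.2): V ← 75.24 +16.2 = 91.44 m/s
final state: V = 91.44 m/s, rpm = 5003 → n = rpm/60 = 83.383333 rev/s
target J* = 1.043; solve J* = V/(n·D) for n: n = V/(J*·D) = 91.44/(1.043 × 1.33) = 65.917430 rev/s
rpm = 60·n = 3955.045812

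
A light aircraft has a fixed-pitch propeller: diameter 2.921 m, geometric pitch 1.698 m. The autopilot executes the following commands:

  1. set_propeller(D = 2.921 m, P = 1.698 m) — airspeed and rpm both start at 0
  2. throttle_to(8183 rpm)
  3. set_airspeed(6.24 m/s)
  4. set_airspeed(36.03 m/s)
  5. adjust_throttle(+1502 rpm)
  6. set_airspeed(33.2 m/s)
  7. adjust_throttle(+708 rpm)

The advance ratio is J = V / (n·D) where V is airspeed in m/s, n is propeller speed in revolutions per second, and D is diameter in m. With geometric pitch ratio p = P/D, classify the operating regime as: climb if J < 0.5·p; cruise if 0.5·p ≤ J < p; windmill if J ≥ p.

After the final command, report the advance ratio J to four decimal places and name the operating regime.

set_propeller: D = 2.921 m, P = 1.698 m (p = P/D = 0.581308); state ← (V=0, rpm=0)
throttle_to(8183): rpm ← 8183
set_airspeed(6.24): V ← 6.24 m/s
set_airspeed(36.03): V ← 36.03 m/s
adjust_throttle(+1502): rpm ← 8183 +1502 = 9685
set_airspeed(33.2): V ← 33.2 m/s
adjust_throttle(+708): rpm ← 9685 +708 = 10393
final state: V = 33.2 m/s, rpm = 10393 → n = rpm/60 = 173.216667 rev/s
J = V / (n·D) = 33.2 / (173.216667 × 2.921) = 0.065617
regime bands: climb J<0.2907 | cruise [0.2907, 0.5813) | windmill J≥0.5813
J = 0.0656 → climb

J = 0.0656, regime = climb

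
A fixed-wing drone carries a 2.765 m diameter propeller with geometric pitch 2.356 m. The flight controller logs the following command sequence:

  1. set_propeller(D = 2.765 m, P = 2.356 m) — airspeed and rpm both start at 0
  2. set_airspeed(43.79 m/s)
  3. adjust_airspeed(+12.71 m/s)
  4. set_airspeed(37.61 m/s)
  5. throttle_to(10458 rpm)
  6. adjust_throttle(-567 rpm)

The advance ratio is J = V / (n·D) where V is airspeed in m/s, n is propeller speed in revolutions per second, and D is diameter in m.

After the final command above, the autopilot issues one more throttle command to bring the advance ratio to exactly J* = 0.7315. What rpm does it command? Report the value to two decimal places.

set_propeller: D = 2.765 m, P = 2.356 m (p = P/D = 0.852080); state ← (V=0, rpm=0)
set_airspeed(43.79): V ← 43.79 m/s
adjust_airspeed(+12.71): V ← 43.79 +12.71 = 56.5 m/s
set_airspeed(37.61): V ← 37.61 m/s
throttle_to(10458): rpm ← 10458
adjust_throttle(-567): rpm ← 10458 -567 = 9891
final state: V = 37.61 m/s, rpm = 9891 → n = rpm/60 = 164.850000 rev/s
target J* = 0.7315; solve J* = V/(n·D) for n: n = V/(J*·D) = 37.61/(0.7315 × 2.765) = 18.594901 rev/s
rpm = 60·n = 1115.694052

rpm = 1115.69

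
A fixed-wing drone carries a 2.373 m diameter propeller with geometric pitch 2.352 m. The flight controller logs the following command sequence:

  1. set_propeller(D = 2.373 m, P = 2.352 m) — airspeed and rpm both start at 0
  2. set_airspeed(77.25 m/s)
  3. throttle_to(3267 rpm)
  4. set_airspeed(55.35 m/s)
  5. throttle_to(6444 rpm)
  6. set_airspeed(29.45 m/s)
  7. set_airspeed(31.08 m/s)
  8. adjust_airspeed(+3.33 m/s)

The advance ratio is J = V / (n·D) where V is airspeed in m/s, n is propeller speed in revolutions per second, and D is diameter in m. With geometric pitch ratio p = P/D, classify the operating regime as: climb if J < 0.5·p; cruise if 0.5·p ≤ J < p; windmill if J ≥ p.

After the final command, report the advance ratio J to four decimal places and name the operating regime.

J = 0.1350, regime = climb

set_propeller: D = 2.373 m, P = 2.352 m (p = P/D = 0.991150); state ← (V=0, rpm=0)
set_airspeed(77.25): V ← 77.25 m/s
throttle_to(3267): rpm ← 3267
set_airspeed(55.35): V ← 55.35 m/s
throttle_to(6444): rpm ← 6444
set_airspeed(29.45): V ← 29.45 m/s
set_airspeed(31.08): V ← 31.08 m/s
adjust_airspeed(+3.33): V ← 31.08 +3.33 = 34.41 m/s
final state: V = 34.41 m/s, rpm = 6444 → n = rpm/60 = 107.400000 rev/s
J = V / (n·D) = 34.41 / (107.400000 × 2.373) = 0.135015
regime bands: climb J<0.4956 | cruise [0.4956, 0.9912) | windmill J≥0.9912
J = 0.1350 → climb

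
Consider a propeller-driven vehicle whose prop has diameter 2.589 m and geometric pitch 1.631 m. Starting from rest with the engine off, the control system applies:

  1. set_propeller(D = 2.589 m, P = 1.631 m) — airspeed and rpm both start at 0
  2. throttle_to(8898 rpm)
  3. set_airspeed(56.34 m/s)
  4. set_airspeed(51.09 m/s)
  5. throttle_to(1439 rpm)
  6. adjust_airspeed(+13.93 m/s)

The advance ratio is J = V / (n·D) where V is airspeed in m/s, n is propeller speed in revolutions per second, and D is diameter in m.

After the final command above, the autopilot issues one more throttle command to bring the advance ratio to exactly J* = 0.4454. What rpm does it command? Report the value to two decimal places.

rpm = 3383.11

set_propeller: D = 2.589 m, P = 1.631 m (p = P/D = 0.629973); state ← (V=0, rpm=0)
throttle_to(8898): rpm ← 8898
set_airspeed(56.34): V ← 56.34 m/s
set_airspeed(51.09): V ← 51.09 m/s
throttle_to(1439): rpm ← 1439
adjust_airspeed(+13.93): V ← 51.09 +13.93 = 65.02 m/s
final state: V = 65.02 m/s, rpm = 1439 → n = rpm/60 = 23.983333 rev/s
target J* = 0.4454; solve J* = V/(n·D) for n: n = V/(J*·D) = 65.02/(0.4454 × 2.589) = 56.385145 rev/s
rpm = 60·n = 3383.108703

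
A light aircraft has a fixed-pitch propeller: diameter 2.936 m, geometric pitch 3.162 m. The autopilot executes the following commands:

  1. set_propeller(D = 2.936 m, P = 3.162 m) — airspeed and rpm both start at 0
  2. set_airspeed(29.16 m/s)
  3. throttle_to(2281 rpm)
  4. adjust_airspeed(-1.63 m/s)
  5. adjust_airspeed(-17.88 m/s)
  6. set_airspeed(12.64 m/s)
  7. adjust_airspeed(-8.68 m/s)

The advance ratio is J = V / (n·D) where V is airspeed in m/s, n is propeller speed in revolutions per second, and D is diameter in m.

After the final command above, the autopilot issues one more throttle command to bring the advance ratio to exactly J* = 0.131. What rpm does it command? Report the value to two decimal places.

set_propeller: D = 2.936 m, P = 3.162 m (p = P/D = 1.076975); state ← (V=0, rpm=0)
set_airspeed(29.16): V ← 29.16 m/s
throttle_to(2281): rpm ← 2281
adjust_airspeed(-1.63): V ← 29.16 -1.63 = 27.53 m/s
adjust_airspeed(-17.88): V ← 27.53 -17.88 = 9.65 m/s
set_airspeed(12.64): V ← 12.64 m/s
adjust_airspeed(-8.68): V ← 12.64 -8.68 = 3.96 m/s
final state: V = 3.96 m/s, rpm = 2281 → n = rpm/60 = 38.016667 rev/s
target J* = 0.131; solve J* = V/(n·D) for n: n = V/(J*·D) = 3.96/(0.131 × 2.936) = 10.295984 rev/s
rpm = 60·n = 617.759012

rpm = 617.76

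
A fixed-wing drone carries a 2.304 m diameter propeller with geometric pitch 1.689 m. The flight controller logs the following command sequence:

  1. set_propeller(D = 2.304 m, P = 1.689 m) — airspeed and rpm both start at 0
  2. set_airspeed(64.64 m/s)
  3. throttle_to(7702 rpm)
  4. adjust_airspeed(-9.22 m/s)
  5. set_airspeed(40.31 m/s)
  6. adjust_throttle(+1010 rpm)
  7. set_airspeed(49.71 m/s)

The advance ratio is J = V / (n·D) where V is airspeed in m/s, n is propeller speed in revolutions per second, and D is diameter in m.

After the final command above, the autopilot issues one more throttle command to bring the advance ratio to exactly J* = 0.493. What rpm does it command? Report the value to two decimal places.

set_propeller: D = 2.304 m, P = 1.689 m (p = P/D = 0.733073); state ← (V=0, rpm=0)
set_airspeed(64.64): V ← 64.64 m/s
throttle_to(7702): rpm ← 7702
adjust_airspeed(-9.22): V ← 64.64 -9.22 = 55.42 m/s
set_airspeed(40.31): V ← 40.31 m/s
adjust_throttle(+1010): rpm ← 7702 +1010 = 8712
set_airspeed(49.71): V ← 49.71 m/s
final state: V = 49.71 m/s, rpm = 8712 → n = rpm/60 = 145.200000 rev/s
target J* = 0.493; solve J* = V/(n·D) for n: n = V/(J*·D) = 49.71/(0.493 × 2.304) = 43.763734 rev/s
rpm = 60·n = 2625.824037

rpm = 2625.82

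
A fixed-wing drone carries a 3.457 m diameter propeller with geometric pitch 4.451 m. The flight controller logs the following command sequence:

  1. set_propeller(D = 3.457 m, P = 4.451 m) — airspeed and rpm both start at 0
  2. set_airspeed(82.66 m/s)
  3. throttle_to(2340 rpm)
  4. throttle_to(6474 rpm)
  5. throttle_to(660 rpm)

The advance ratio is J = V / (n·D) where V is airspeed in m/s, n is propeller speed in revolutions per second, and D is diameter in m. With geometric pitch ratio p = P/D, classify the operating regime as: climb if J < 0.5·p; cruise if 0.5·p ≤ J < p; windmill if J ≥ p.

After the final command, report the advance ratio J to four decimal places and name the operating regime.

J = 2.1737, regime = windmill

set_propeller: D = 3.457 m, P = 4.451 m (p = P/D = 1.287533); state ← (V=0, rpm=0)
set_airspeed(82.66): V ← 82.66 m/s
throttle_to(2340): rpm ← 2340
throttle_to(6474): rpm ← 6474
throttle_to(660): rpm ← 660
final state: V = 82.66 m/s, rpm = 660 → n = rpm/60 = 11.000000 rev/s
J = V / (n·D) = 82.66 / (11.000000 × 3.457) = 2.173719
regime bands: climb J<0.6438 | cruise [0.6438, 1.2875) | windmill J≥1.2875
J = 2.1737 → windmill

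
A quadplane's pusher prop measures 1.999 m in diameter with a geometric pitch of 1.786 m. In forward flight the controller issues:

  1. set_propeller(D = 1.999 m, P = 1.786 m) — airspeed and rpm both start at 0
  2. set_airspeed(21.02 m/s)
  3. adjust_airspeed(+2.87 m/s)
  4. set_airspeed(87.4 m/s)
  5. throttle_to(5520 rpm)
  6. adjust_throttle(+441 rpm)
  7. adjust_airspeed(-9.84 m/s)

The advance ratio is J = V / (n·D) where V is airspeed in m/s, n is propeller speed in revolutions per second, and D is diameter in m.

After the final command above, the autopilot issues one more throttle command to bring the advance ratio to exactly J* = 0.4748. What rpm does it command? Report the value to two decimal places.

set_propeller: D = 1.999 m, P = 1.786 m (p = P/D = 0.893447); state ← (V=0, rpm=0)
set_airspeed(21.02): V ← 21.02 m/s
adjust_airspeed(+2.87): V ← 21.02 +2.87 = 23.89 m/s
set_airspeed(87.4): V ← 87.4 m/s
throttle_to(5520): rpm ← 5520
adjust_throttle(+441): rpm ← 5520 +441 = 5961
adjust_airspeed(-9.84): V ← 87.4 -9.84 = 77.56 m/s
final state: V = 77.56 m/s, rpm = 5961 → n = rpm/60 = 99.350000 rev/s
target J* = 0.4748; solve J* = V/(n·D) for n: n = V/(J*·D) = 77.56/(0.4748 × 1.999) = 81.717354 rev/s
rpm = 60·n = 4903.041243

rpm = 4903.04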